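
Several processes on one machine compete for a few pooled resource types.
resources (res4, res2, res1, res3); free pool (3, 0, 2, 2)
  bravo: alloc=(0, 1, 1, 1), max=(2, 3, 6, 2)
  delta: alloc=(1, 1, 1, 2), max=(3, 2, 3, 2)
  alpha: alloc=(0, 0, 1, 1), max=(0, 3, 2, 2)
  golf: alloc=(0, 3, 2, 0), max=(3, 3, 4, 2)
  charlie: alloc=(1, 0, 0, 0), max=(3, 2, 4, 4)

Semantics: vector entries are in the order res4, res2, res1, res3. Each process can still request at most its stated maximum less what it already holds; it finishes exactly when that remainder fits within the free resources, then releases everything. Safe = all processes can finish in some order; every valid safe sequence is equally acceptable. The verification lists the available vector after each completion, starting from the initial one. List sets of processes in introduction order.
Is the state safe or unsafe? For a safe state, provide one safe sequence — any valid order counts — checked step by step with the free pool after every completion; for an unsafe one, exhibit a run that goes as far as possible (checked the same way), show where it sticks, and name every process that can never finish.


SAFE — a valid safe sequence is golf, alpha, bravo, delta, charlie.
Key observation: golf marks the first exact bind of the order: its need (3, 0, 2, 2) fits the free (3, 0, 2, 2) with zero slack on a requested resource.
Walking it through:
  pool = (3, 0, 2, 2)
  golf: need (3, 0, 2, 2) fits (3, 0, 2, 2); releases (0, 3, 2, 0), pool now (3, 3, 4, 2)
  alpha: need (0, 3, 1, 1) fits (3, 3, 4, 2); releases (0, 0, 1, 1), pool now (3, 3, 5, 3)
  bravo: need (2, 2, 5, 1) fits (3, 3, 5, 3); releases (0, 1, 1, 1), pool now (3, 4, 6, 4)
  delta: need (2, 1, 2, 0) fits (3, 4, 6, 4); releases (1, 1, 1, 2), pool now (4, 5, 7, 6)
  charlie: need (2, 2, 4, 4) fits (4, 5, 7, 6); releases (1, 0, 0, 0), pool now (5, 5, 7, 6)


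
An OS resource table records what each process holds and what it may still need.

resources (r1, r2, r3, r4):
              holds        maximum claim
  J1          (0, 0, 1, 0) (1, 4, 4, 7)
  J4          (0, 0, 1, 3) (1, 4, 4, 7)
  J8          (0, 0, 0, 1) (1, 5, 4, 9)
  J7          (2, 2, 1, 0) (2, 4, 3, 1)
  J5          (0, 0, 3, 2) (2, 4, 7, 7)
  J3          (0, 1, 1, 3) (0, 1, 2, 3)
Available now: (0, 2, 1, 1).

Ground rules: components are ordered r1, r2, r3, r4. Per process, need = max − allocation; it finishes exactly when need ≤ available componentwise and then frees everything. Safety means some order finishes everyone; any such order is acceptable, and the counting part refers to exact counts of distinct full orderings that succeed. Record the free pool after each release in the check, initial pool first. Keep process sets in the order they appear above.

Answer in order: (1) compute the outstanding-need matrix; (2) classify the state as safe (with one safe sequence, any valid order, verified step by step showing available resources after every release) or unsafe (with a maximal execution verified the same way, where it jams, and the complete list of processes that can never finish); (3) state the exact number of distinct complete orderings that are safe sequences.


(1) Need matrix, components ordered r1, r2, r3, r4:
  J1: (1, 4, 3, 7)
  J4: (1, 4, 3, 4)
  J8: (1, 5, 4, 8)
  J7: (0, 2, 2, 1)
  J5: (2, 4, 4, 5)
  J3: (0, 0, 1, 0)
(2) SAFE, for example via the order J3, J7, J4, J5, J1, J8.
Key observation: at J3 the run first touches a limit — (0, 0, 1, 0) against (0, 2, 1, 1), exact on a resource it actually requests.
Walking it through:
  pool = (0, 2, 1, 1)
  J3: need (0, 0, 1, 0) fits (0, 2, 1, 1); releases (0, 1, 1, 3), pool now (0, 3, 2, 4)
  J7: need (0, 2, 2, 1) fits (0, 3, 2, 4); releases (2, 2, 1, 0), pool now (2, 5, 3, 4)
  J4: need (1, 4, 3, 4) fits (2, 5, 3, 4); releases (0, 0, 1, 3), pool now (2, 5, 4, 7)
  J5: need (2, 4, 4, 5) fits (2, 5, 4, 7); releases (0, 0, 3, 2), pool now (2, 5, 7, 9)
  J1: need (1, 4, 3, 7) fits (2, 5, 7, 9); releases (0, 0, 1, 0), pool now (2, 5, 8, 9)
  J8: need (1, 5, 4, 8) fits (2, 5, 8, 9); releases (0, 0, 0, 1), pool now (2, 5, 8, 10)
(3) Precisely 3 of the possible complete orderings are safe sequences.


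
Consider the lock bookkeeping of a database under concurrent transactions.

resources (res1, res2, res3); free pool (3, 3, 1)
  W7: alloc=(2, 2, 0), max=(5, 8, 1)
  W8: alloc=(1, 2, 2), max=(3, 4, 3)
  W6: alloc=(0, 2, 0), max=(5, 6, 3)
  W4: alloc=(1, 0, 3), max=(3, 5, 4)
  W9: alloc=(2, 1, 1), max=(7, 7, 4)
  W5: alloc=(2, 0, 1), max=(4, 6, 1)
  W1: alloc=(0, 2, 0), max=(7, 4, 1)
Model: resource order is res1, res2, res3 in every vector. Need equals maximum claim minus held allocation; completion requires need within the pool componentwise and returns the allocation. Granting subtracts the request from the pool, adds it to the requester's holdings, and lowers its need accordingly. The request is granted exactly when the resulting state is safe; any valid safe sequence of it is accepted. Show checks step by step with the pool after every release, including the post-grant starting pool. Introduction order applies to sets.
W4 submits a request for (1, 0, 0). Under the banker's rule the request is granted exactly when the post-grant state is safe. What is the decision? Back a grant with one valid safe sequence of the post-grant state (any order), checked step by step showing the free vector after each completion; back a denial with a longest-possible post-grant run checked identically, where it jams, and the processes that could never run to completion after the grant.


GRANT — the state after the grant stays safe, e.g. via W8, W4, W6, W9, W1, W7, W5.
Key observation: post-grant, (2, 3, 1) remains, and an order beginning with W8 completes everyone.
Verifying the post-grant state step by step:
  pool = (2, 3, 1)
  run W8 (needs (2, 2, 1), free (2, 3, 1)); after release of (1, 2, 2) the pool is (3, 5, 3)
  run W4 (needs (1, 5, 1), free (3, 5, 3)); after release of (2, 0, 3) the pool is (5, 5, 6)
  run W6 (needs (5, 4, 3), free (5, 5, 6)); after release of (0, 2, 0) the pool is (5, 7, 6)
  run W9 (needs (5, 6, 3), free (5, 7, 6)); after release of (2, 1, 1) the pool is (7, 8, 7)
  run W1 (needs (7, 2, 1), free (7, 8, 7)); after release of (0, 2, 0) the pool is (7, 10, 7)
  run W7 (needs (3, 6, 1), free (7, 10, 7)); after release of (2, 2, 0) the pool is (9, 12, 7)
  run W5 (needs (2, 6, 0), free (9, 12, 7)); after release of (2, 0, 1) the pool is (11, 12, 8)


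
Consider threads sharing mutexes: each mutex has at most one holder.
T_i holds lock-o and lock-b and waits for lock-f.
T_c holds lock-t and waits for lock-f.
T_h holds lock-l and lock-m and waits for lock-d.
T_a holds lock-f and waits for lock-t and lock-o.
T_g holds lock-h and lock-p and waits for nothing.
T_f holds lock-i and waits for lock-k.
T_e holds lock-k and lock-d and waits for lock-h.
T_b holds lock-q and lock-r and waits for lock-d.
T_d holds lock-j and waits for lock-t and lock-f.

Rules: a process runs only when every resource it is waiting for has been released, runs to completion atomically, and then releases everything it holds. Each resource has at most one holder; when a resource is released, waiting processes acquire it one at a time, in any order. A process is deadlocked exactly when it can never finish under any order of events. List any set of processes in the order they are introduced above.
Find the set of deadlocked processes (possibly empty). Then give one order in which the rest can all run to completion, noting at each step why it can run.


The deadlocked set is T_i, T_c, T_a and T_d.
Key observation: the cycle T_i -> T_a -> T_i can never break — each member waits on the next; T_c is caught in further circular waits and T_d waits into the deadlock from upstream.
A valid finishing order for the others: T_g, T_e, T_f, T_b, T_h.
Walking it through:
  T_g: no waits; runs immediately, freeing lock-h and lock-p
  run T_e (all its waits — lock-h — are resolved); releases lock-k and lock-d
  run T_f (all its waits — lock-k — are resolved); releases lock-i
  run T_b (all its waits — lock-d — are resolved); releases lock-q and lock-r
  run T_h (all its waits — lock-d — are resolved); releases lock-l and lock-m


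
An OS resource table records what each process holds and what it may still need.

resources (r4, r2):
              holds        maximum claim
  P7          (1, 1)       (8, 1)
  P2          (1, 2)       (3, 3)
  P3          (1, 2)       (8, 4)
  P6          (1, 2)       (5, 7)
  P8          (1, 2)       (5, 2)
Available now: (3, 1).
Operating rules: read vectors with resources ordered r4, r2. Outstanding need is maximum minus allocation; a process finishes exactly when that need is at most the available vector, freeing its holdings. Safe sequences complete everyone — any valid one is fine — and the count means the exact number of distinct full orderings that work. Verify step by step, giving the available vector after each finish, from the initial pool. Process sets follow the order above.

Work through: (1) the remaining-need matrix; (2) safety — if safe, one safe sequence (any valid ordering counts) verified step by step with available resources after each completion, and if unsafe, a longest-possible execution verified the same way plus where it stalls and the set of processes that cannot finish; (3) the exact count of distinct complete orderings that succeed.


(1) Remaining need (order r4, r2):
  P7: (7, 0)
  P2: (2, 1)
  P3: (7, 2)
  P6: (4, 5)
  P8: (4, 0)
(2) UNSAFE — no complete ordering exists.
Key observation: the pool after P2, P8, P6 is (6, 7); every surviving request exceeds it in r4, so progress ends there.
Going as far as possible: P2, P8, P6; after that, nothing fits. Verifying each step:
  pool = (3, 1)
  run P2 (needs (2, 1), free (3, 1)); after release of (1, 2) the pool is (4, 3)
  run P8 (needs (4, 0), free (4, 3)); after release of (1, 2) the pool is (5, 5)
  run P6 (needs (4, 5), free (5, 5)); after release of (1, 2) the pool is (6, 7)
  blocked: P7 wants (7, 0), pool (6, 7) — not enough r4
  blocked: P3 wants (7, 2), pool (6, 7) — not enough r4
Never able to finish: P7 and P3.
(3) Exactly 0 of the possible complete orderings are safe sequences.


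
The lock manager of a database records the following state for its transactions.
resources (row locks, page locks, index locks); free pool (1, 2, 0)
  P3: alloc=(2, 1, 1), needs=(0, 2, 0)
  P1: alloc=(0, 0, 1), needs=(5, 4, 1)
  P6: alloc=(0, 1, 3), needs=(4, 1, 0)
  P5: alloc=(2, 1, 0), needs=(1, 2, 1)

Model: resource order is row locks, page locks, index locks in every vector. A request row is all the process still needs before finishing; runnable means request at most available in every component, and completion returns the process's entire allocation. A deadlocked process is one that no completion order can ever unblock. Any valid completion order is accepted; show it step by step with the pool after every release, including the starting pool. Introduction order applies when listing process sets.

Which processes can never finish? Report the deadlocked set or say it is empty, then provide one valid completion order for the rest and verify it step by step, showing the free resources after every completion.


No process is deadlocked.
Key observation: the pool covers P3 at once, and every later process fits after earlier releases.
One completion order for the rest: P3, P5, P6, P1. Verifying each step:
  pool = (1, 2, 0)
  P3: need (0, 2, 0) fits (1, 2, 0); releases (2, 1, 1), pool now (3, 3, 1)
  P5: need (1, 2, 1) fits (3, 3, 1); releases (2, 1, 0), pool now (5, 4, 1)
  P6: need (4, 1, 0) fits (5, 4, 1); releases (0, 1, 3), pool now (5, 5, 4)
  P1: need (5, 4, 1) fits (5, 5, 4); releases (0, 0, 1), pool now (5, 5, 5)


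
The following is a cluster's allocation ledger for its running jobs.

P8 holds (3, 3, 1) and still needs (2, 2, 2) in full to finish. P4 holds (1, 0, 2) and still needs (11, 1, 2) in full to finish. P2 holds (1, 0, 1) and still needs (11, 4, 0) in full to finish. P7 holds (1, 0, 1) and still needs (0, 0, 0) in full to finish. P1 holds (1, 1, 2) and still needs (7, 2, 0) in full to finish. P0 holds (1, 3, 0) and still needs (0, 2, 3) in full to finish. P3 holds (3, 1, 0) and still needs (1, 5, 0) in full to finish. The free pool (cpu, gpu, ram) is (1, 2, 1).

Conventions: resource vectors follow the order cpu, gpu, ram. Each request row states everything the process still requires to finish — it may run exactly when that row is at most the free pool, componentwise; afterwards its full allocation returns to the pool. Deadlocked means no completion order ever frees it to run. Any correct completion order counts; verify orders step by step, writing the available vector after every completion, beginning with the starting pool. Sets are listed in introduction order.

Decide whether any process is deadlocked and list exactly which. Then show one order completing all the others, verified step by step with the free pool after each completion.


The deadlocked set is P4 and P2.
Key observation: the wall is cpu: completing P7, P8, P3, P0, P1 brings the pool only to (10, 10, 5), and all the rest need more.
A valid finishing order for the others: P7, P8, P3, P0, P1. Step-by-step check:
  pool = (1, 2, 1)
  run P7 (needs (0, 0, 0), free (1, 2, 1)); after release of (1, 0, 1) the pool is (2, 2, 2)
  run P8 (needs (2, 2, 2), free (2, 2, 2)); after release of (3, 3, 1) the pool is (5, 5, 3)
  run P3 (needs (1, 5, 0), free (5, 5, 3)); after release of (3, 1, 0) the pool is (8, 6, 3)
  run P0 (needs (0, 2, 3), free (8, 6, 3)); after release of (1, 3, 0) the pool is (9, 9, 3)
  run P1 (needs (7, 2, 0), free (9, 9, 3)); after release of (1, 1, 2) the pool is (10, 10, 5)
The stuck group stays short no matter what:
  P4 cannot run: need (11, 1, 2) vs free (10, 10, 5) (insufficient cpu)
  P2 cannot run: need (11, 4, 0) vs free (10, 10, 5) (insufficient cpu)


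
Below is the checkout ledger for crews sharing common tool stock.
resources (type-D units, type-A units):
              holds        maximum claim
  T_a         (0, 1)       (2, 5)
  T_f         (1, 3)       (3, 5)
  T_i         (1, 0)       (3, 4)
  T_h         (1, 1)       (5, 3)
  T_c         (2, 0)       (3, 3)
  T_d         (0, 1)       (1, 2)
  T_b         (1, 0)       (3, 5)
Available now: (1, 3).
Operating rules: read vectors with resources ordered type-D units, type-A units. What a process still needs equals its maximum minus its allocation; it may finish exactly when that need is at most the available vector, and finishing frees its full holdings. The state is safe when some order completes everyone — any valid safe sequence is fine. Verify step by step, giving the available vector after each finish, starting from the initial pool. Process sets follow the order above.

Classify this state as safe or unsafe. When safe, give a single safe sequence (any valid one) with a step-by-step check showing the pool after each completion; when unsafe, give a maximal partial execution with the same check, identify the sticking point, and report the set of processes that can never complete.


SAFE. One safe sequence: T_c, T_f, T_i, T_d, T_b, T_a, T_h.
Key observation: T_c is the earliest step where a requested resource binds exactly: need (1, 3), pool (1, 3) at its turn.
Verifying each step:
  pool = (1, 3)
  T_c needs (1, 3) <= (1, 3) -> finishes; pool += (2, 0) = (3, 3)
  T_f needs (2, 2) <= (3, 3) -> finishes; pool += (1, 3) = (4, 6)
  T_i needs (2, 4) <= (4, 6) -> finishes; pool += (1, 0) = (5, 6)
  T_d needs (1, 1) <= (5, 6) -> finishes; pool += (0, 1) = (5, 7)
  T_b needs (2, 5) <= (5, 7) -> finishes; pool += (1, 0) = (6, 7)
  T_a needs (2, 4) <= (6, 7) -> finishes; pool += (0, 1) = (6, 8)
  T_h needs (4, 2) <= (6, 8) -> finishes; pool += (1, 1) = (7, 9)


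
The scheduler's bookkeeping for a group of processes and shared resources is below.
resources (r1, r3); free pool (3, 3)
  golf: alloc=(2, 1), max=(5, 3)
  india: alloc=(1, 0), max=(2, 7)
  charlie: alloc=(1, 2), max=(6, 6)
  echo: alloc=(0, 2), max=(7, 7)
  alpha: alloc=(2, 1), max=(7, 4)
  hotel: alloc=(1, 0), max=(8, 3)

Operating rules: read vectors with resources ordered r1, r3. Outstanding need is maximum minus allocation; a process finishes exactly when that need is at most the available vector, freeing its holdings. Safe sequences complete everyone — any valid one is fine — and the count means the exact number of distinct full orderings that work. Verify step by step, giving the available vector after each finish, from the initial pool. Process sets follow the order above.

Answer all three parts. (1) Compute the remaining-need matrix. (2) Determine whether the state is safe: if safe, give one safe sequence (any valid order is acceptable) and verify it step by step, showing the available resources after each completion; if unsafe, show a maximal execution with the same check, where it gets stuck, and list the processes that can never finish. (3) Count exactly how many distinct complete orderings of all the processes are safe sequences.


(1) Outstanding need per process (order r1, r3):
  golf: (3, 2)
  india: (1, 7)
  charlie: (5, 4)
  echo: (7, 5)
  alpha: (5, 3)
  hotel: (7, 3)
(2) SAFE. One safe sequence: golf, alpha, charlie, india, hotel, echo.
Key observation: golf marks the first exact bind of the order: its need (3, 2) fits the free (3, 3) with zero slack on a requested resource.
Walking it through:
  pool = (3, 3)
  golf needs (3, 2) <= (3, 3) -> finishes; pool += (2, 1) = (5, 4)
  alpha needs (5, 3) <= (5, 4) -> finishes; pool += (2, 1) = (7, 5)
  charlie needs (5, 4) <= (7, 5) -> finishes; pool += (1, 2) = (8, 7)
  india needs (1, 7) <= (8, 7) -> finishes; pool += (1, 0) = (9, 7)
  hotel needs (7, 3) <= (9, 7) -> finishes; pool += (1, 0) = (10, 7)
  echo needs (7, 5) <= (10, 7) -> finishes; pool += (0, 2) = (10, 9)
(3) The exact count: 22 of the possible complete orderings are safe sequences.


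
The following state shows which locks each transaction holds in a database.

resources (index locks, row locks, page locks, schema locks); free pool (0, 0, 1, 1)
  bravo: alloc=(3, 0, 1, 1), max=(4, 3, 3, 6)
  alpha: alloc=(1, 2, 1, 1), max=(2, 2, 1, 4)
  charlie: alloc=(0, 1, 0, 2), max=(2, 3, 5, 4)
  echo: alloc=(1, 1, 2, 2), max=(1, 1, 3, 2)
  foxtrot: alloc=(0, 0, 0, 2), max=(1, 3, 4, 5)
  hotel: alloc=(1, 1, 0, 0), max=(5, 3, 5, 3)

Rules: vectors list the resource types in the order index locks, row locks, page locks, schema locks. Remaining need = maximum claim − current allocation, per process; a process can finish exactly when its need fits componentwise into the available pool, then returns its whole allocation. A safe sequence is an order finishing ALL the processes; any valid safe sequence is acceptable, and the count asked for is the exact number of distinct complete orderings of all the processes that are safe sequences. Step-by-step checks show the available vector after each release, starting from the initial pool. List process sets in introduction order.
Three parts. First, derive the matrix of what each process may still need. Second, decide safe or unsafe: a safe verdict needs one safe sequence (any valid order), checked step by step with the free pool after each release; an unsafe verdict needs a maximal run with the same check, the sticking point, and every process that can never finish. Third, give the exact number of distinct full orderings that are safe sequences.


(1) Need matrix, components ordered index locks, row locks, page locks, schema locks:
  bravo: (1, 3, 2, 5)
  alpha: (1, 0, 0, 3)
  charlie: (2, 2, 5, 2)
  echo: (0, 0, 1, 0)
  foxtrot: (1, 3, 4, 3)
  hotel: (4, 2, 5, 3)
(2) SAFE — a valid safe sequence is echo, alpha, foxtrot, bravo, charlie, hotel.
Key observation: at echo the run first touches a limit — (0, 0, 1, 0) against (0, 0, 1, 1), exact on a resource it actually requests.
Walking it through:
  pool = (0, 0, 1, 1)
  run echo (needs (0, 0, 1, 0), free (0, 0, 1, 1)); after release of (1, 1, 2, 2) the pool is (1, 1, 3, 3)
  run alpha (needs (1, 0, 0, 3), free (1, 1, 3, 3)); after release of (1, 2, 1, 1) the pool is (2, 3, 4, 4)
  run foxtrot (needs (1, 3, 4, 3), free (2, 3, 4, 4)); after release of (0, 0, 0, 2) the pool is (2, 3, 4, 6)
  run bravo (needs (1, 3, 2, 5), free (2, 3, 4, 6)); after release of (3, 0, 1, 1) the pool is (5, 3, 5, 7)
  run charlie (needs (2, 2, 5, 2), free (5, 3, 5, 7)); after release of (0, 1, 0, 2) the pool is (5, 4, 5, 9)
  run hotel (needs (4, 2, 5, 3), free (5, 4, 5, 9)); after release of (1, 1, 0, 0) the pool is (6, 5, 5, 9)
(3) Exactly 2 of the possible complete orderings are safe sequences.


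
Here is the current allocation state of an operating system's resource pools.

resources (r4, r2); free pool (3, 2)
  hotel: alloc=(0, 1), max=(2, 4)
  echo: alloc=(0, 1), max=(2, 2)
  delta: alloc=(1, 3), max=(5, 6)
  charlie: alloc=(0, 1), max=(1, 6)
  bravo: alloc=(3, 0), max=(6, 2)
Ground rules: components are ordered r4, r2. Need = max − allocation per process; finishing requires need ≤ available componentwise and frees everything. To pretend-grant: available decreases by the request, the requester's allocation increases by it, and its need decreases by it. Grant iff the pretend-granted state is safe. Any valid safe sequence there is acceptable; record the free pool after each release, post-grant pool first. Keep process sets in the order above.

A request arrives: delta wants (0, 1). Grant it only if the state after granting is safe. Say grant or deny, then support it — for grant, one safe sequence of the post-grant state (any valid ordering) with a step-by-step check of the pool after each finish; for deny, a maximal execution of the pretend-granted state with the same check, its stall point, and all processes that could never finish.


GRANT. The post-grant state is safe; one safe sequence: echo, bravo, delta, charlie, hotel.
Key observation: even at the reduced pool (3, 1), echo fits immediately, so safety survives the grant.
Step-by-step check of the post-grant state:
  pool = (3, 1)
  echo needs (2, 1) <= (3, 1) -> finishes; pool += (0, 1) = (3, 2)
  bravo needs (3, 2) <= (3, 2) -> finishes; pool += (3, 0) = (6, 2)
  delta needs (4, 2) <= (6, 2) -> finishes; pool += (1, 4) = (7, 6)
  charlie needs (1, 5) <= (7, 6) -> finishes; pool += (0, 1) = (7, 7)
  hotel needs (2, 3) <= (7, 7) -> finishes; pool += (0, 1) = (7, 8)


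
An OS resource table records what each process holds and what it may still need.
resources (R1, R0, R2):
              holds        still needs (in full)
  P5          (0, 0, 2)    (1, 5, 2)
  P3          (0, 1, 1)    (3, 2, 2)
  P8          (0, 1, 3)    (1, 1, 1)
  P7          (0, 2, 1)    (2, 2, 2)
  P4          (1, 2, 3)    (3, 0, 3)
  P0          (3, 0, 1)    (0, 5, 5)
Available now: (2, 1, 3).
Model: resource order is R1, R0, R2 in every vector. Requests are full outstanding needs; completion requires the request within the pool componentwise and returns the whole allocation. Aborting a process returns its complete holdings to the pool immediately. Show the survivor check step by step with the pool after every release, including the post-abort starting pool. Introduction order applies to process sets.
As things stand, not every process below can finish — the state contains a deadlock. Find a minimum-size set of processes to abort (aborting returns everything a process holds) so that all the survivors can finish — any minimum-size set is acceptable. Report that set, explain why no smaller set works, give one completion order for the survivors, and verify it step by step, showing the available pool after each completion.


The answer: abort P4.
Key observation: the deadlocked P3 becomes finishable only because P4 released (1, 2, 3); it completes at step 1 below.
Minimality: the empty abort set fails — the state is deadlocked as it stands.
The survivors complete as P3, P7, P0, P5, P8. Step-by-step check (starting from the post-abort pool):
  pool = (3, 3, 6)
  P3 needs (3, 2, 2) <= (3, 3, 6) -> finishes; pool += (0, 1, 1) = (3, 4, 7)
  P7 needs (2, 2, 2) <= (3, 4, 7) -> finishes; pool += (0, 2, 1) = (3, 6, 8)
  P0 needs (0, 5, 5) <= (3, 6, 8) -> finishes; pool += (3, 0, 1) = (6, 6, 9)
  P5 needs (1, 5, 2) <= (6, 6, 9) -> finishes; pool += (0, 0, 2) = (6, 6, 11)
  P8 needs (1, 1, 1) <= (6, 6, 11) -> finishes; pool += (0, 1, 3) = (6, 7, 14)


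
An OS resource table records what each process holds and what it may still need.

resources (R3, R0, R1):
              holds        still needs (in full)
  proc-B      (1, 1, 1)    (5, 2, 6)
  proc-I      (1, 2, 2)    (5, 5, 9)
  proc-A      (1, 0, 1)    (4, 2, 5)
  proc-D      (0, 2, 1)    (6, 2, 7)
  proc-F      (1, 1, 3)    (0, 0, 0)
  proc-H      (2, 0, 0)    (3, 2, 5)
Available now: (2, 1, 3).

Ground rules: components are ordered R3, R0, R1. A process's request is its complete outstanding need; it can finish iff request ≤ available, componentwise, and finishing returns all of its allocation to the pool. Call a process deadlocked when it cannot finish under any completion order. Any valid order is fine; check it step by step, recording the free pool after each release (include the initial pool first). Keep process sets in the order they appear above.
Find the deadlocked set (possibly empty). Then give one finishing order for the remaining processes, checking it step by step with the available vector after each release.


The deadlocked set is empty.
Key observation: there is always a runnable process — proc-F first — so the state unwinds completely.
One completion order for the rest: proc-F, proc-H, proc-B, proc-D, proc-A, proc-I. Verifying each step:
  pool = (2, 1, 3)
  proc-F needs (0, 0, 0) <= (2, 1, 3) -> finishes; pool += (1, 1, 3) = (3, 2, 6)
  proc-H needs (3, 2, 5) <= (3, 2, 6) -> finishes; pool += (2, 0, 0) = (5, 2, 6)
  proc-B needs (5, 2, 6) <= (5, 2, 6) -> finishes; pool += (1, 1, 1) = (6, 3, 7)
  proc-D needs (6, 2, 7) <= (6, 3, 7) -> finishes; pool += (0, 2, 1) = (6, 5, 8)
  proc-A needs (4, 2, 5) <= (6, 5, 8) -> finishes; pool += (1, 0, 1) = (7, 5, 9)
  proc-I needs (5, 5, 9) <= (7, 5, 9) -> finishes; pool += (1, 2, 2) = (8, 7, 11)


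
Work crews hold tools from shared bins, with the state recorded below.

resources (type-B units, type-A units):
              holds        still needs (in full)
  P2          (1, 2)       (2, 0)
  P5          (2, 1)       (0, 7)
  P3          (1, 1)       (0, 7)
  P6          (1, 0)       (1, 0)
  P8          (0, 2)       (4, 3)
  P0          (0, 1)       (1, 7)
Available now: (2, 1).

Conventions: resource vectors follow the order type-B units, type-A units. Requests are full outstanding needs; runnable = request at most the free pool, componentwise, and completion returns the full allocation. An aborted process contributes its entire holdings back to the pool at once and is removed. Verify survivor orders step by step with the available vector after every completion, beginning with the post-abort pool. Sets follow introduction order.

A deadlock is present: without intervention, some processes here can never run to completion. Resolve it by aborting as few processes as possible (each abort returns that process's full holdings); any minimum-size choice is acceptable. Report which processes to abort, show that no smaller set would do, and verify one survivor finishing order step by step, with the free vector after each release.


Minimum abort set: P5 and P0.
Key observation: P3 was stuck for good until P5 and P0 gave back (2, 2); in the order shown it finishes at step 4.
Why nothing smaller works — every single abort fails: P2 alone leaves P5 blocked (short on type-A units); P5 alone leaves P3 blocked (short on type-A units); P3 alone leaves P5 blocked (short on type-A units); P6 alone leaves P5 blocked (short on type-A units); P8 alone leaves P5 blocked (short on type-A units); P0 alone leaves P5 blocked (short on type-A units).
The survivors complete as P2, P6, P8, P3. Step-by-step check (starting from the post-abort pool):
  pool = (4, 3)
  P2 needs (2, 0) <= (4, 3) -> finishes; pool += (1, 2) = (5, 5)
  P6 needs (1, 0) <= (5, 5) -> finishes; pool += (1, 0) = (6, 5)
  P8 needs (4, 3) <= (6, 5) -> finishes; pool += (0, 2) = (6, 7)
  P3 needs (0, 7) <= (6, 7) -> finishes; pool += (1, 1) = (7, 8)


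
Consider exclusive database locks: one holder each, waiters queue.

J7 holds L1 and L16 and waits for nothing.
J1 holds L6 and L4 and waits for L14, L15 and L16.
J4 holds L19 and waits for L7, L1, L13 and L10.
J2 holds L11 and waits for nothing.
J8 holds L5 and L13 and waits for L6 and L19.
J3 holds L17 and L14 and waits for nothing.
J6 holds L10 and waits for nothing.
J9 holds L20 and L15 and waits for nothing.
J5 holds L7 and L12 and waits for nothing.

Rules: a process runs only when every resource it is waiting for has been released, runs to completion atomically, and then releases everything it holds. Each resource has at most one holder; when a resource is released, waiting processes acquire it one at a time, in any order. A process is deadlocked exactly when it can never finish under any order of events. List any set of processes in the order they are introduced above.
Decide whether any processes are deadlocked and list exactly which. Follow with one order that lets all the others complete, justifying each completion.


Deadlocked set: J4 and J8.
Key observation: the loop J4 -> J8 -> J4 blocks itself forever; no other process is dragged down with it.
A valid finishing order for the others: J9, J7, J5, J3, J1, J6, J2.
Step-by-step check:
  J9 waits on nothing -> runs at once and releases L20 and L15
  J7 waits on nothing -> runs at once and releases L1 and L16
  J5 waits on nothing -> runs at once and releases L7 and L12
  J3 waits on nothing -> runs at once and releases L17 and L14
  J1 waits on L14, L15 and L16 — all released -> runs and releases L6 and L4
  J6 waits on nothing -> runs at once and releases L10
  J2 waits on nothing -> runs at once and releases L11


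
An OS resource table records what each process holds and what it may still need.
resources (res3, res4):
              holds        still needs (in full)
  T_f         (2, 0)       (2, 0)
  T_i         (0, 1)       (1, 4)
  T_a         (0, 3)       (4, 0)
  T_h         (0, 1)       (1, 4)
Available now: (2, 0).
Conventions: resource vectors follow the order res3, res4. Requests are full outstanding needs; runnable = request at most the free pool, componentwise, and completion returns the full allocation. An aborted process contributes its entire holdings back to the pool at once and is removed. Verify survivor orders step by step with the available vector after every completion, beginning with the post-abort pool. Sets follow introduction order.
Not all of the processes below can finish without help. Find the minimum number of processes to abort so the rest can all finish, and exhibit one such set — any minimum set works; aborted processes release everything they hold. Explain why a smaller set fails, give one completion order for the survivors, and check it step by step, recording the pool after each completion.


Minimum abort set: T_h.
Key observation: T_i had no path to completion before; after the abort of T_h ((0, 1) returned), step 3 is where it fits.
Why nothing smaller works: aborting no one leaves the state deadlocked as given.
Survivors finish in the order: T_f, T_a, T_i. Walking it through (pool after the aborts first):
  pool = (2, 1)
  T_f: need (2, 0) fits (2, 1); releases (2, 0), pool now (4, 1)
  T_a: need (4, 0) fits (4, 1); releases (0, 3), pool now (4, 4)
  T_i: need (1, 4) fits (4, 4); releases (0, 1), pool now (4, 5)


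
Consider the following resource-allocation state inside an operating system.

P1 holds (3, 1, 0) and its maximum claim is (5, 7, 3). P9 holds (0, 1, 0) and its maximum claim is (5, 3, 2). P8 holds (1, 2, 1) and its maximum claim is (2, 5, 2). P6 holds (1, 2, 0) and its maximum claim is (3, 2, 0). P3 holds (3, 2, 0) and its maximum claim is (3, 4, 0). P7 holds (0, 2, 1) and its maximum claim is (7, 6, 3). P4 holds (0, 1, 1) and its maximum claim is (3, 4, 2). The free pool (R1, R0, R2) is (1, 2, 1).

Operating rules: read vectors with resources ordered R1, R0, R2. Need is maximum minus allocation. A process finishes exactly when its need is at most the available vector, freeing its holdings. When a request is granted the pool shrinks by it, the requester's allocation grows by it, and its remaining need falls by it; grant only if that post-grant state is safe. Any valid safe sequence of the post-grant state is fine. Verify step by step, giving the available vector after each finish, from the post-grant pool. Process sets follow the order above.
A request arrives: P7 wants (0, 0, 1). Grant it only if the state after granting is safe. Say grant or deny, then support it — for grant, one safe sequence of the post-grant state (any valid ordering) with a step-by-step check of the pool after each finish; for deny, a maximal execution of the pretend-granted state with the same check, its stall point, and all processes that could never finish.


DENY — the pretend-granted state is unsafe.
Key observation: once P3, P6 finish, the pool peaks at (5, 6, 0) — and every remaining process still needs more R2 than that.
Pretend the grant happened; the run P3, P6 goes as far as possible. Step-by-step check:
  pool = (1, 2, 0)
  P3: need (0, 2, 0) fits (1, 2, 0); releases (3, 2, 0), pool now (4, 4, 0)
  P6: need (2, 0, 0) fits (4, 4, 0); releases (1, 2, 0), pool now (5, 6, 0)
  blocked: P1 wants (2, 6, 3), pool (5, 6, 0) — not enough R2
  blocked: P9 wants (5, 2, 2), pool (5, 6, 0) — not enough R2
  blocked: P8 wants (1, 3, 1), pool (5, 6, 0) — not enough R2
  blocked: P7 wants (7, 4, 1), pool (5, 6, 0) — not enough R1 and R2
  blocked: P4 wants (3, 3, 1), pool (5, 6, 0) — not enough R2
Processes that could never finish after the grant: P1, P9, P8, P7 and P4.


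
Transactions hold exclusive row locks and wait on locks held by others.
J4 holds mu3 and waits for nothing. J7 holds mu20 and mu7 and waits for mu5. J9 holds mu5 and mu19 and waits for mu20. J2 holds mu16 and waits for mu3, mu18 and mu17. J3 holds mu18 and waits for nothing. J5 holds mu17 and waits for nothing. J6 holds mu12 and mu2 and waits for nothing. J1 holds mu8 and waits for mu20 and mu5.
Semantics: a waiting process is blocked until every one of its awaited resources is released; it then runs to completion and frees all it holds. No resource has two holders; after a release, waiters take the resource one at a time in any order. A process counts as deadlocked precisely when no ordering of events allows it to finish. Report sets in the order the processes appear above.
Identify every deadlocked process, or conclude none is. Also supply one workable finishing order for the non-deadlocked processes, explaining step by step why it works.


Deadlocked: J7, J9 and J1.
Key observation: the wait chain closes on itself along J7 -> J9 -> J7; J1 waits into the deadlock from upstream.
The rest can finish in the order J3, J6, J5, J4, J2.
Step-by-step check:
  J3 waits on nothing -> runs at once and releases mu18
  J6 waits on nothing -> runs at once and releases mu12 and mu2
  J5 waits on nothing -> runs at once and releases mu17
  J4 waits on nothing -> runs at once and releases mu3
  J2: everything it awaited (mu3, mu18 and mu17) is free; runs, freeing mu16


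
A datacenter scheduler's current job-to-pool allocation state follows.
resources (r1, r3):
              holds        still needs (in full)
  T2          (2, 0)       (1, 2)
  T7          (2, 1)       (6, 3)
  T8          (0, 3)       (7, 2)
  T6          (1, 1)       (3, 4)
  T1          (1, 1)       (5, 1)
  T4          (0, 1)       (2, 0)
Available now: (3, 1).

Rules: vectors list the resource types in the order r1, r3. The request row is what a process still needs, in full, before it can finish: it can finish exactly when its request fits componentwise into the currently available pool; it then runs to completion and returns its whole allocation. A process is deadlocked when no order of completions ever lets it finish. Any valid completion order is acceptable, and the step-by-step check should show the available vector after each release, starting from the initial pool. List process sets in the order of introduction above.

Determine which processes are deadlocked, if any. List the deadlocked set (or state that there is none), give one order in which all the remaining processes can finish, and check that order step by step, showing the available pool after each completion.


The deadlocked set is empty.
Key observation: beginning at T4, releases accumulate fast enough that every process eventually fits.
One completion order for the rest: T4, T2, T1, T7, T8, T6. Walking it through:
  pool = (3, 1)
  T4: need (2, 0) fits (3, 1); releases (0, 1), pool now (3, 2)
  T2: need (1, 2) fits (3, 2); releases (2, 0), pool now (5, 2)
  T1: need (5, 1) fits (5, 2); releases (1, 1), pool now (6, 3)
  T7: need (6, 3) fits (6, 3); releases (2, 1), pool now (8, 4)
  T8: need (7, 2) fits (8, 4); releases (0, 3), pool now (8, 7)
  T6: need (3, 4) fits (8, 7); releases (1, 1), pool now (9, 8)


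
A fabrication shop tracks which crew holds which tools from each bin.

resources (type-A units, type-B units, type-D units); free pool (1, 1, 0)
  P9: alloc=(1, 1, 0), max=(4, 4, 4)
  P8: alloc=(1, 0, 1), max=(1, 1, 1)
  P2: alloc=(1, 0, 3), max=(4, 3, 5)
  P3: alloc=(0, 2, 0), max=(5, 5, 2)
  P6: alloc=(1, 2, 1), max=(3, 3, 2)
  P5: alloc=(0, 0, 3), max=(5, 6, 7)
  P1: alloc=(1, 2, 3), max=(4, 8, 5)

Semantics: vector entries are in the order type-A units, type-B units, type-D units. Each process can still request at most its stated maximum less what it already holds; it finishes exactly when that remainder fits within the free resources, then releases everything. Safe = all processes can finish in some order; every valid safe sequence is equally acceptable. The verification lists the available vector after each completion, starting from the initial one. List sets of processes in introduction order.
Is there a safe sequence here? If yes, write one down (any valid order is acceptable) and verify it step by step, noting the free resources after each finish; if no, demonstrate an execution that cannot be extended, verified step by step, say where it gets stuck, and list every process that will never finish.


The state is SAFE; one workable sequence: P8, P6, P2, P9, P3, P1, P5.
Key observation: the order's first zero-slack moment is P8 ((0, 1, 0) needed, (1, 1, 0) free — a requested resource with nothing to spare).
Verifying each step:
  pool = (1, 1, 0)
  run P8 (needs (0, 1, 0), free (1, 1, 0)); after release of (1, 0, 1) the pool is (2, 1, 1)
  run P6 (needs (2, 1, 1), free (2, 1, 1)); after release of (1, 2, 1) the pool is (3, 3, 2)
  run P2 (needs (3, 3, 2), free (3, 3, 2)); after release of (1, 0, 3) the pool is (4, 3, 5)
  run P9 (needs (3, 3, 4), free (4, 3, 5)); after release of (1, 1, 0) the pool is (5, 4, 5)
  run P3 (needs (5, 3, 2), free (5, 4, 5)); after release of (0, 2, 0) the pool is (5, 6, 5)
  run P1 (needs (3, 6, 2), free (5, 6, 5)); after release of (1, 2, 3) the pool is (6, 8, 8)
  run P5 (needs (5, 6, 4), free (6, 8, 8)); after release of (0, 0, 3) the pool is (6, 8, 11)


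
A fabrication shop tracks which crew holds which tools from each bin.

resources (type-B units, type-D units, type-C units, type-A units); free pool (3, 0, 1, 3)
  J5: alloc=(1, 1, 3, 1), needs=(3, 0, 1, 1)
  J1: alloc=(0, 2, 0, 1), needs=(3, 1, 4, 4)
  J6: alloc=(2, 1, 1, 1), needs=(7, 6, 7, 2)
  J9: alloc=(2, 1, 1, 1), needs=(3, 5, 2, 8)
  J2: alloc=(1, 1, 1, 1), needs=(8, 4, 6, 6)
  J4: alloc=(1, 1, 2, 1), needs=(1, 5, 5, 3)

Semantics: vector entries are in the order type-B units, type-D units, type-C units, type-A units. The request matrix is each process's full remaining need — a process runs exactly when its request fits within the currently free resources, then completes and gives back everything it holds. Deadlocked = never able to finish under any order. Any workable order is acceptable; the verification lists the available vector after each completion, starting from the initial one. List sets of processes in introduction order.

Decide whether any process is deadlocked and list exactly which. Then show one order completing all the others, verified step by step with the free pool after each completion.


Deadlocked set: J6, J9, J2 and J4.
Key observation: the wall is type-D units: completing J5, J1 brings the pool only to (4, 3, 4, 5), and all the rest need more.
One completion order for the rest: J5, J1. Step-by-step check:
  pool = (3, 0, 1, 3)
  J5 needs (3, 0, 1, 1) <= (3, 0, 1, 3) -> finishes; pool += (1, 1, 3, 1) = (4, 1, 4, 4)
  J1 needs (3, 1, 4, 4) <= (4, 1, 4, 4) -> finishes; pool += (0, 2, 0, 1) = (4, 3, 4, 5)
The stuck group stays short no matter what:
  J6 cannot run: need (7, 6, 7, 2) vs free (4, 3, 4, 5) (insufficient type-B units, type-D units and type-C units)
  J9 cannot run: need (3, 5, 2, 8) vs free (4, 3, 4, 5) (insufficient type-D units and type-A units)
  J2 cannot run: need (8, 4, 6, 6) vs free (4, 3, 4, 5) (insufficient type-B units, type-D units, type-C units and type-A units)
  J4 cannot run: need (1, 5, 5, 3) vs free (4, 3, 4, 5) (insufficient type-D units and type-C units)
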